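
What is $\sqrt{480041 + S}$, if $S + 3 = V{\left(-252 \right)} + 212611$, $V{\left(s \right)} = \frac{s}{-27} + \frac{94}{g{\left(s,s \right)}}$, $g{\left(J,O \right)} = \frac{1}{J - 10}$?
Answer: $\frac{\sqrt{6012273}}{3} \approx 817.33$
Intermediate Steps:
$g{\left(J,O \right)} = \frac{1}{-10 + J}$
$V{\left(s \right)} = -940 + \frac{2537 s}{27}$ ($V{\left(s \right)} = \frac{s}{-27} + \frac{94}{\frac{1}{-10 + s}} = s \left(- \frac{1}{27}\right) + 94 \left(-10 + s\right) = - \frac{s}{27} + \left(-940 + 94 s\right) = -940 + \frac{2537 s}{27}$)
$S = \frac{563968}{3}$ ($S = -3 + \left(\left(-940 + \frac{2537}{27} \left(-252\right)\right) + 212611\right) = -3 + \left(\left(-940 - \frac{71036}{3}\right) + 212611\right) = -3 + \left(- \frac{73856}{3} + 212611\right) = -3 + \frac{563977}{3} = \frac{563968}{3} \approx 1.8799 \cdot 10^{5}$)
$\sqrt{480041 + S} = \sqrt{480041 + \frac{563968}{3}} = \sqrt{\frac{2004091}{3}} = \frac{\sqrt{6012273}}{3}$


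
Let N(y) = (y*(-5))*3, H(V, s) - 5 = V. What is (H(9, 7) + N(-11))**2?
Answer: 32041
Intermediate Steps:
H(V, s) = 5 + V
N(y) = -15*y (N(y) = -5*y*3 = -15*y)
(H(9, 7) + N(-11))**2 = ((5 + 9) - 15*(-11))**2 = (14 + 165)**2 = 179**2 = 32041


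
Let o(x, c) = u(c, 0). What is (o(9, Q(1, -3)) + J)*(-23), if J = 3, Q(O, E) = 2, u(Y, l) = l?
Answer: -69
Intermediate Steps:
o(x, c) = 0
(o(9, Q(1, -3)) + J)*(-23) = (0 + 3)*(-23) = 3*(-23) = -69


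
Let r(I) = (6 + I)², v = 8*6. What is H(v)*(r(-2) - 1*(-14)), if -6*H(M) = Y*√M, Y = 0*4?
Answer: 0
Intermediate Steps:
Y = 0
v = 48
H(M) = 0 (H(M) = -0*√M = -⅙*0 = 0)
H(v)*(r(-2) - 1*(-14)) = 0*((6 - 2)² - 1*(-14)) = 0*(4² + 14) = 0*(16 + 14) = 0*30 = 0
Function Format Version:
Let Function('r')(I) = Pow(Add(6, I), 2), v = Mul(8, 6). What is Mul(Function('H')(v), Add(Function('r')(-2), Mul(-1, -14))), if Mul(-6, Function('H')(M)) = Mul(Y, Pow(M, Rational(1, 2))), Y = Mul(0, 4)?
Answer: 0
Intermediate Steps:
Y = 0
v = 48
Function('H')(M) = 0 (Function('H')(M) = Mul(Rational(-1, 6), Mul(0, Pow(M, Rational(1, 2)))) = Mul(Rational(-1, 6), 0) = 0)
Mul(Function('H')(v), Add(Function('r')(-2), Mul(-1, -14))) = Mul(0, Add(Pow(Add(6, -2), 2), Mul(-1, -14))) = Mul(0, Add(Pow(4, 2), 14)) = Mul(0, Add(16, 14)) = Mul(0, 30) = 0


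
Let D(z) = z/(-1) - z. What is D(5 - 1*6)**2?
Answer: 4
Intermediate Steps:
D(z) = -2*z (D(z) = z*(-1) - z = -z - z = -2*z)
D(5 - 1*6)**2 = (-2*(5 - 1*6))**2 = (-2*(5 - 6))**2 = (-2*(-1))**2 = 2**2 = 4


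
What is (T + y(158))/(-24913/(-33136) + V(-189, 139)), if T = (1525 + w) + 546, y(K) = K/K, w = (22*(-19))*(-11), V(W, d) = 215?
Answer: 221017120/7149153 ≈ 30.915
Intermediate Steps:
w = 4598 (w = -418*(-11) = 4598)
y(K) = 1
T = 6669 (T = (1525 + 4598) + 546 = 6123 + 546 = 6669)
(T + y(158))/(-24913/(-33136) + V(-189, 139)) = (6669 + 1)/(-24913/(-33136) + 215) = 6670/(-24913*(-1/33136) + 215) = 6670/(24913/33136 + 215) = 6670/(7149153/33136) = 6670*(33136/7149153) = 221017120/7149153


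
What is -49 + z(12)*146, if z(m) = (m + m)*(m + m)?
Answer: 84047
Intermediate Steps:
z(m) = 4*m² (z(m) = (2*m)*(2*m) = 4*m²)
-49 + z(12)*146 = -49 + (4*12²)*146 = -49 + (4*144)*146 = -49 + 576*146 = -49 + 84096 = 84047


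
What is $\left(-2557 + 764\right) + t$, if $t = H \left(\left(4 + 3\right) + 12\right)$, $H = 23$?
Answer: $-1356$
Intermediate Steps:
$t = 437$ ($t = 23 \left(\left(4 + 3\right) + 12\right) = 23 \left(7 + 12\right) = 23 \cdot 19 = 437$)
$\left(-2557 + 764\right) + t = \left(-2557 + 764\right) + 437 = -1793 + 437 = -1356$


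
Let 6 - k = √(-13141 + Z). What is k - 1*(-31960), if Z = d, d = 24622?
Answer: 31966 - √11481 ≈ 31859.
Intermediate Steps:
Z = 24622
k = 6 - √11481 (k = 6 - √(-13141 + 24622) = 6 - √11481 ≈ -101.15)
k - 1*(-31960) = (6 - √11481) - 1*(-31960) = (6 - √11481) + 31960 = 31966 - √11481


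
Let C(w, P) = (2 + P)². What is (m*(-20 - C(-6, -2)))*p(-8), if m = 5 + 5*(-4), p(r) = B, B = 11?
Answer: 3300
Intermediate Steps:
p(r) = 11
m = -15 (m = 5 - 20 = -15)
(m*(-20 - C(-6, -2)))*p(-8) = -15*(-20 - (2 - 2)²)*11 = -15*(-20 - 1*0²)*11 = -15*(-20 - 1*0)*11 = -15*(-20 + 0)*11 = -15*(-20)*11 = 300*11 = 3300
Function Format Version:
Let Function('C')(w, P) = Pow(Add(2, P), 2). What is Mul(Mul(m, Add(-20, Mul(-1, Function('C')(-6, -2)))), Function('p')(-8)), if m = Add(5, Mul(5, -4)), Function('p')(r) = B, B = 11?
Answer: 3300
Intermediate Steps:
Function('p')(r) = 11
m = -15 (m = Add(5, -20) = -15)
Mul(Mul(m, Add(-20, Mul(-1, Function('C')(-6, -2)))), Function('p')(-8)) = Mul(Mul(-15, Add(-20, Mul(-1, Pow(Add(2, -2), 2)))), 11) = Mul(Mul(-15, Add(-20, Mul(-1, Pow(0, 2)))), 11) = Mul(Mul(-15, Add(-20, Mul(-1, 0))), 11) = Mul(Mul(-15, Add(-20, 0)), 11) = Mul(Mul(-15, -20), 11) = Mul(300, 11) = 3300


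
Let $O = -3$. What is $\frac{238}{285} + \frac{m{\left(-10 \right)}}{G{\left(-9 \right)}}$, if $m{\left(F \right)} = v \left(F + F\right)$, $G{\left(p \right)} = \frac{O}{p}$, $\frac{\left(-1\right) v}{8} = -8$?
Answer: $- \frac{1094162}{285} \approx -3839.2$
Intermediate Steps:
$v = 64$ ($v = \left(-8\right) \left(-8\right) = 64$)
$G{\left(p \right)} = - \frac{3}{p}$
$m{\left(F \right)} = 128 F$ ($m{\left(F \right)} = 64 \left(F + F\right) = 64 \cdot 2 F = 128 F$)
$\frac{238}{285} + \frac{m{\left(-10 \right)}}{G{\left(-9 \right)}} = \frac{238}{285} + \frac{128 \left(-10\right)}{\left(-3\right) \frac{1}{-9}} = 238 \cdot \frac{1}{285} - \frac{1280}{\left(-3\right) \left(- \frac{1}{9}\right)} = \frac{238}{285} - 1280 \frac{1}{\frac{1}{3}} = \frac{238}{285} - 3840 = - \frac{1094162}{285}$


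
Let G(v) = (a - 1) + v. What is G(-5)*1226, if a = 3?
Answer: -3678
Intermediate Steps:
G(v) = 2 + v (G(v) = (3 - 1) + v = 2 + v)
G(-5)*1226 = (2 - 5)*1226 = -3*1226 = -3678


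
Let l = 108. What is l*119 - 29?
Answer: 12823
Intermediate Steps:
l*119 - 29 = 108*119 - 29 = 12852 - 29 = 12823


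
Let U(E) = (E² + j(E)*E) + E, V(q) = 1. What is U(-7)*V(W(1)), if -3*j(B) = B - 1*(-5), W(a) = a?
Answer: 112/3 ≈ 37.333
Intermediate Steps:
j(B) = -5/3 - B/3 (j(B) = -(B - 1*(-5))/3 = -(B + 5)/3 = -(5 + B)/3 = -5/3 - B/3)
U(E) = E + E² + E*(-5/3 - E/3) (U(E) = (E² + (-5/3 - E/3)*E) + E = (E² + E*(-5/3 - E/3)) + E = E + E² + E*(-5/3 - E/3))
U(-7)*V(W(1)) = ((⅔)*(-7)*(-1 - 7))*1 = ((⅔)*(-7)*(-8))*1 = (112/3)*1 = 112/3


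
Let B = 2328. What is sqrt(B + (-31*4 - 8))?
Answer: 6*sqrt(61) ≈ 46.862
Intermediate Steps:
sqrt(B + (-31*4 - 8)) = sqrt(2328 + (-31*4 - 8)) = sqrt(2328 + (-124 - 8)) = sqrt(2328 - 132) = sqrt(2196) = 6*sqrt(61)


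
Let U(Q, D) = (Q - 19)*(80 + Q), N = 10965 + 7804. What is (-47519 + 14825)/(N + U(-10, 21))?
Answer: -32694/16739 ≈ -1.9532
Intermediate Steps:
N = 18769
U(Q, D) = (-19 + Q)*(80 + Q)
(-47519 + 14825)/(N + U(-10, 21)) = (-47519 + 14825)/(18769 + (-1520 + (-10)² + 61*(-10))) = -32694/(18769 + (-1520 + 100 - 610)) = -32694/(18769 - 2030) = -32694/16739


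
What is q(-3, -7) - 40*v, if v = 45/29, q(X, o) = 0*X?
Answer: -1800/29 ≈ -62.069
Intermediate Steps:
q(X, o) = 0
v = 45/29 (v = 45*(1/29) = 45/29 ≈ 1.5517)
q(-3, -7) - 40*v = 0 - 40*45/29 = 0 - 1800/29 = -1800/29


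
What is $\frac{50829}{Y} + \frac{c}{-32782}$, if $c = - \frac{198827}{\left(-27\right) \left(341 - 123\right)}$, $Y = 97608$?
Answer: $\frac{815691255541}{1569494766168} \approx 0.51972$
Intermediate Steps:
$c = \frac{198827}{5886}$ ($c = - \frac{198827}{\left(-27\right) 218} = - \frac{198827}{-5886} = \left(-198827\right) \left(- \frac{1}{5886}\right) = \frac{198827}{5886} \approx 33.78$)
$\frac{50829}{Y} + \frac{c}{-32782} = \frac{50829}{97608} + \frac{198827}{5886 \left(-32782\right)} = 50829 \cdot \frac{1}{97608} + \frac{198827}{5886} \left(- \frac{1}{32782}\right) = \frac{16943}{32536} - \frac{198827}{192954852} = \frac{815691255541}{1569494766168}$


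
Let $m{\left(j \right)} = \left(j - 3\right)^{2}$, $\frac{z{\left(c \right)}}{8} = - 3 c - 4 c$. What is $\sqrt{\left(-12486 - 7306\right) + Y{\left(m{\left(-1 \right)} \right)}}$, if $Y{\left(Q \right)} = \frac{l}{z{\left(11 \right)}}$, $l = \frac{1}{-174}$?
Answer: $\frac{i \sqrt{14211162985173}}{26796} \approx 140.68 i$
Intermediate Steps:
$l = - \frac{1}{174} \approx -0.0057471$
$z{\left(c \right)} = - 56 c$ ($z{\left(c \right)} = 8 \left(- 3 c - 4 c\right) = 8 \left(- 7 c\right) = - 56 c$)
$m{\left(j \right)} = \left(-3 + j\right)^{2}$
$Y{\left(Q \right)} = \frac{1}{107184}$ ($Y{\left(Q \right)} = - \frac{1}{174 \left(\left(-56\right) 11\right)} = - \frac{1}{174 \left(-616\right)} = \left(- \frac{1}{174}\right) \left(- \frac{1}{616}\right) = \frac{1}{107184}$)
$\sqrt{\left(-12486 - 7306\right) + Y{\left(m{\left(-1 \right)} \right)}} = \sqrt{\left(-12486 - 7306\right) + \frac{1}{107184}} = \sqrt{-19792 + \frac{1}{107184}} = \sqrt{- \frac{2121385727}{107184}} = \frac{i \sqrt{14211162985173}}{26796}$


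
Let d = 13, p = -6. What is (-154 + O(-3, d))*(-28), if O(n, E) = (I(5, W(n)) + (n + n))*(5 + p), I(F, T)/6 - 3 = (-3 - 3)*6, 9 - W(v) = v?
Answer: -1400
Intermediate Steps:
W(v) = 9 - v
I(F, T) = -198 (I(F, T) = 18 + 6*((-3 - 3)*6) = 18 + 6*(-6*6) = 18 + 6*(-36) = 18 - 216 = -198)
O(n, E) = 198 - 2*n (O(n, E) = (-198 + (n + n))*(5 - 6) = (-198 + 2*n)*(-1) = 198 - 2*n)
(-154 + O(-3, d))*(-28) = (-154 + (198 - 2*(-3)))*(-28) = (-154 + (198 + 6))*(-28) = (-154 + 204)*(-28) = 50*(-28) = -1400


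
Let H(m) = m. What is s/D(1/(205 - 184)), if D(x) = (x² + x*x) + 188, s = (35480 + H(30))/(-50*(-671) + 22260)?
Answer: 1565991/462720710 ≈ 0.0033843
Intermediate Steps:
s = 3551/5581 (s = (35480 + 30)/(-50*(-671) + 22260) = 35510/(33550 + 22260) = 35510/55810 = 35510*(1/55810) = 3551/5581 ≈ 0.63627)
D(x) = 188 + 2*x² (D(x) = (x² + x²) + 188 = 2*x² + 188 = 188 + 2*x²)
s/D(1/(205 - 184)) = 3551/(5581*(188 + 2*(1/(205 - 184))²)) = 3551/(5581*(188 + 2*(1/21)²)) = 3551/(5581*(188 + 2*(1/441))) = 3551/(5581*(188 + 2/441)) = 3551/(5581*(82910/441)) = (3551/5581)*(441/82910) = 1565991/462720710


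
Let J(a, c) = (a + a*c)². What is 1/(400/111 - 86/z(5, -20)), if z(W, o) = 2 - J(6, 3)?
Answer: 31857/119573 ≈ 0.26642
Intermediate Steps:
z(W, o) = -574 (z(W, o) = 2 - 6²*(1 + 3)² = 2 - 36*4² = 2 - 36*16 = 2 - 1*576 = 2 - 576 = -574)
1/(400/111 - 86/z(5, -20)) = 1/(400/111 - 86/(-574)) = 1/(400*(1/111) - 86*(-1/574)) = 1/(400/111 + 43/287) = 1/(119573/31857) = 31857/119573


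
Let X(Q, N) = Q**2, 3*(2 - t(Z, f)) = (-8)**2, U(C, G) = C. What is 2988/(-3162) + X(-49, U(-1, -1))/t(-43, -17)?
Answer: -3824865/30566 ≈ -125.13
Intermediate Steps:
t(Z, f) = -58/3 (t(Z, f) = 2 - 1/3*(-8)**2 = 2 - 1/3*64 = 2 - 64/3 = -58/3)
2988/(-3162) + X(-49, U(-1, -1))/t(-43, -17) = 2988/(-3162) + (-49)**2/(-58/3) = 2988*(-1/3162) + 2401*(-3/58) = -498/527 - 7203/58 = -3824865/30566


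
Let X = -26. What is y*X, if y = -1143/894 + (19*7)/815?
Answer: 3521453/121435 ≈ 28.999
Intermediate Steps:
y = -270881/242870 (y = -1143*1/894 + 133*(1/815) = -381/298 + 133/815 = -270881/242870 ≈ -1.1153)
y*X = -270881/242870*(-26) = 3521453/121435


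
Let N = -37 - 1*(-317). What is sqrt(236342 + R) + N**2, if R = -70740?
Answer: 78400 + sqrt(165602) ≈ 78807.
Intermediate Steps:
N = 280 (N = -37 + 317 = 280)
sqrt(236342 + R) + N**2 = sqrt(236342 - 70740) + 280**2 = sqrt(165602) + 78400 = 78400 + sqrt(165602)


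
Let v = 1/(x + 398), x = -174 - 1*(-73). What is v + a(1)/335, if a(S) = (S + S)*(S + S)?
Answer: 1523/99495 ≈ 0.015307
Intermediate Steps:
x = -101 (x = -174 + 73 = -101)
a(S) = 4*S² (a(S) = (2*S)*(2*S) = 4*S²)
v = 1/297 (v = 1/(-101 + 398) = 1/297 ≈ 0.0033670)
v + a(1)/335 = 1/297 + (4*1²)/335 = 1/297 + (4*1)*(1/335) = 1/297 + 4*(1/335) = 1/297 + 4/335 = 1523/99495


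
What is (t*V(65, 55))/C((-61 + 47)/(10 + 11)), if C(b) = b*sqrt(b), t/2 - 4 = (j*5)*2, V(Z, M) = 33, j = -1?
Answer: -297*I*sqrt(6) ≈ -727.5*I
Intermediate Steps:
t = -12 (t = 8 + 2*(-1*5*2) = 8 + 2*(-5*2) = 8 + 2*(-10) = 8 - 20 = -12)
C(b) = b**(3/2)
(t*V(65, 55))/C((-61 + 47)/(10 + 11)) = (-12*33)/(((-61 + 47)/(10 + 11))**(3/2)) = -396*3*I*sqrt(6)/4 = -297*I*sqrt(6)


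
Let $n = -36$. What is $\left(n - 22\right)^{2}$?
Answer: $3364$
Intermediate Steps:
$\left(n - 22\right)^{2} = \left(-36 - 22\right)^{2} = \left(-58\right)^{2} = 3364$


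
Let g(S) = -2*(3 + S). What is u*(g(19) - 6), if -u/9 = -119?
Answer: -53550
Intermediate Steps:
u = 1071 (u = -9*(-119) = 1071)
g(S) = -6 - 2*S
u*(g(19) - 6) = 1071*((-6 - 2*19) - 6) = 1071*((-6 - 38) - 6) = 1071*(-44 - 6) = 1071*(-50) = -53550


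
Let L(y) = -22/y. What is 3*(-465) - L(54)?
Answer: -37654/27 ≈ -1394.6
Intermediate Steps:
3*(-465) - L(54) = 3*(-465) - (-22)/54 = -1395 - (-22)/54 = -1395 - 1*(-11/27) = -1395 + 11/27 = -37654/27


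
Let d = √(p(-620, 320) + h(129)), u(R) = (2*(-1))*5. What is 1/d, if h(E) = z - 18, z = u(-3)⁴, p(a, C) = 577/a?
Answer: 2*√959180765/6188263 ≈ 0.010009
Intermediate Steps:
u(R) = -10 (u(R) = -2*5 = -10)
z = 10000 (z = (-10)⁴ = 10000)
h(E) = 9982 (h(E) = 10000 - 18 = 9982)
d = √959180765/310 (d = √(577/(-620) + 9982) = √(577*(-1/620) + 9982) = √(-577/620 + 9982) = √(6188263/620) = √959180765/310 ≈ 99.905)
1/d = 1/(√959180765/310) = 2*√959180765/6188263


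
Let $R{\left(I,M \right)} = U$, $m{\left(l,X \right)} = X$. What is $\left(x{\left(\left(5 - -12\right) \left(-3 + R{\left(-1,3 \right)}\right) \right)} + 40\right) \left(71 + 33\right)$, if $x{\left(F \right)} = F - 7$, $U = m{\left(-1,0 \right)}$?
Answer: $-1872$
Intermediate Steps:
$U = 0$
$R{\left(I,M \right)} = 0$
$x{\left(F \right)} = -7 + F$
$\left(x{\left(\left(5 - -12\right) \left(-3 + R{\left(-1,3 \right)}\right) \right)} + 40\right) \left(71 + 33\right) = \left(\left(-7 + \left(5 - -12\right) \left(-3 + 0\right)\right) + 40\right) \left(71 + 33\right) = \left(\left(-7 + \left(5 + 12\right) \left(-3\right)\right) + 40\right) 104 = \left(\left(-7 + 17 \left(-3\right)\right) + 40\right) 104 = \left(\left(-7 - 51\right) + 40\right) 104 = \left(-58 + 40\right) 104 = \left(-18\right) 104 = -1872$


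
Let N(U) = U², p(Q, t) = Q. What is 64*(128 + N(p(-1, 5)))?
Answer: 8256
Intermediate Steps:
64*(128 + N(p(-1, 5))) = 64*(128 + (-1)²) = 64*(128 + 1) = 64*129 = 8256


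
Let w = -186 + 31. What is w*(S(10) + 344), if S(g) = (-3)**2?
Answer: -54715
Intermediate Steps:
w = -155
S(g) = 9
w*(S(10) + 344) = -155*(9 + 344) = -155*353 = -54715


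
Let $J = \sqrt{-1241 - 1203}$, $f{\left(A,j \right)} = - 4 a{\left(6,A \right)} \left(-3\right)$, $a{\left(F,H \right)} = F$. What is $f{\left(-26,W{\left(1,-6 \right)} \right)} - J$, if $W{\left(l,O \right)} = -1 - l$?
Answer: $72 - 2 i \sqrt{611} \approx 72.0 - 49.437 i$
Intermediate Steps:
$f{\left(A,j \right)} = 72$ ($f{\left(A,j \right)} = \left(-4\right) 6 \left(-3\right) = \left(-24\right) \left(-3\right) = 72$)
$J = 2 i \sqrt{611}$ ($J = \sqrt{-2444} = 2 i \sqrt{611} \approx 49.437 i$)
$f{\left(-26,W{\left(1,-6 \right)} \right)} - J = 72 - 2 i \sqrt{611}$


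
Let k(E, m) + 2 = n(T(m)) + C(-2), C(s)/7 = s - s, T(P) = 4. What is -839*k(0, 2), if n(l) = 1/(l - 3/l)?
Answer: 18458/13 ≈ 1419.8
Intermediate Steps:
C(s) = 0 (C(s) = 7*(s - s) = 7*0 = 0)
k(E, m) = -22/13 (k(E, m) = -2 + (4/(-3 + 4²) + 0) = -2 + (4/(-3 + 16) + 0) = -2 + (4/13 + 0) = -2 + 4/13 = -22/13)
-839*k(0, 2) = -839*(-22/13) = 18458/13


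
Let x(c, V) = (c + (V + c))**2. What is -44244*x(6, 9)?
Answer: -19511604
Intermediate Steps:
x(c, V) = (V + 2*c)**2
-44244*x(6, 9) = -44244*(9 + 2*6)**2 = -44244*(9 + 12)**2 = -44244*21**2 = -44244*441 = -19511604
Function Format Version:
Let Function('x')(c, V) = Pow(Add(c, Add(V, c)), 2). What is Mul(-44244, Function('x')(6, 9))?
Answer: -19511604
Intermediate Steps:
Function('x')(c, V) = Pow(Add(V, Mul(2, c)), 2)
Mul(-44244, Function('x')(6, 9)) = Mul(-44244, Pow(Add(9, Mul(2, 6)), 2)) = Mul(-44244, Pow(Add(9, 12), 2)) = Mul(-44244, Pow(21, 2)) = Mul(-44244, 441) = -19511604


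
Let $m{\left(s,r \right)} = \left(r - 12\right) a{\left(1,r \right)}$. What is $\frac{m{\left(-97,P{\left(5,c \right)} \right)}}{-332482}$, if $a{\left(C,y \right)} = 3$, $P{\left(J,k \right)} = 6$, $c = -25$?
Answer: $\frac{9}{166241} \approx 5.4138 \cdot 10^{-5}$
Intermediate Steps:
$m{\left(s,r \right)} = -36 + 3 r$ ($m{\left(s,r \right)} = \left(r - 12\right) 3 = \left(-12 + r\right) 3 = -36 + 3 r$)
$\frac{m{\left(-97,P{\left(5,c \right)} \right)}}{-332482} = \frac{-36 + 3 \cdot 6}{-332482} = \left(-36 + 18\right) \left(- \frac{1}{332482}\right) = \left(-18\right) \left(- \frac{1}{332482}\right) = \frac{9}{166241}$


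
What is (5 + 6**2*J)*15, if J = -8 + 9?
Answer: 615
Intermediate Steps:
J = 1
(5 + 6**2*J)*15 = (5 + 6**2*1)*15 = (5 + 36*1)*15 = (5 + 36)*15 = 41*15 = 615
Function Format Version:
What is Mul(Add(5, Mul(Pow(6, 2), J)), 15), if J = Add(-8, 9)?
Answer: 615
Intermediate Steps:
J = 1
Mul(Add(5, Mul(Pow(6, 2), J)), 15) = Mul(Add(5, Mul(Pow(6, 2), 1)), 15) = Mul(Add(5, Mul(36, 1)), 15) = Mul(Add(5, 36), 15) = Mul(41, 15) = 615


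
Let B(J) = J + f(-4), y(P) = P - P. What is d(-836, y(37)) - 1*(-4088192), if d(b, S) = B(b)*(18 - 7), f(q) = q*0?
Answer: 4078996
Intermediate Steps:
f(q) = 0
y(P) = 0
B(J) = J (B(J) = J + 0 = J)
d(b, S) = 11*b (d(b, S) = b*(18 - 7) = b*11 = 11*b)
d(-836, y(37)) - 1*(-4088192) = 11*(-836) - 1*(-4088192) = -9196 + 4088192 = 4078996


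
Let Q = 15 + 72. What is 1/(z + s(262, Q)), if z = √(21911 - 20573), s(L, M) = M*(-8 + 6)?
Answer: -29/4823 - √1338/28938 ≈ -0.0072769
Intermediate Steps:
Q = 87
s(L, M) = -2*M (s(L, M) = M*(-2) = -2*M)
z = √1338 ≈ 36.579
1/(z + s(262, Q)) = 1/(√1338 - 2*87) = 1/(√1338 - 174) = 1/(-174 + √1338)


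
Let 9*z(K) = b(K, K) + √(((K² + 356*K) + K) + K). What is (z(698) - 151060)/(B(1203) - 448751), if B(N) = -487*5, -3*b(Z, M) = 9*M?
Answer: 226939/676779 - 4*√11517/2030337 ≈ 0.33511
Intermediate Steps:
b(Z, M) = -3*M
B(N) = -2435
z(K) = -K/3 + √(K² + 358*K)/9 (z(K) = (-3*K + √(((K² + 356*K) + K) + K))/9 = (-3*K + √((K² + 357*K) + K))/9 = (-3*K + √(K² + 358*K))/9 = (√(K² + 358*K) - 3*K)/9 = -K/3 + √(K² + 358*K)/9)
(z(698) - 151060)/(B(1203) - 448751) = ((-⅓*698 + √(698*(358 + 698))/9) - 151060)/(-2435 - 448751) = ((-698/3 + √(698*1056)/9) - 151060)/(-451186) = ((-698/3 + √737088/9) - 151060)*(-1/451186) = ((-698/3 + (8*√11517)/9) - 151060)*(-1/451186) = ((-698/3 + 8*√11517/9) - 151060)*(-1/451186) = (-453878/3 + 8*√11517/9)*(-1/451186) = 226939/676779 - 4*√11517/2030337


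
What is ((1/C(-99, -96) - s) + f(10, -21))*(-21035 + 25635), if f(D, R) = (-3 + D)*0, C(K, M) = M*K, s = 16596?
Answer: -90693820225/1188 ≈ -7.6342e+7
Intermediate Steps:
C(K, M) = K*M
f(D, R) = 0
((1/C(-99, -96) - s) + f(10, -21))*(-21035 + 25635) = ((1/(-99*(-96)) - 1*16596) + 0)*(-21035 + 25635) = ((1/9504 - 16596) + 0)*4600 = (-157728383/9504 + 0)*4600 = -157728383/9504*4600 = -90693820225/1188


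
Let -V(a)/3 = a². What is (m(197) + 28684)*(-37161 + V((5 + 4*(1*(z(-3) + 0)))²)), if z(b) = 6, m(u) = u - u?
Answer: -61928870736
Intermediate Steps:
m(u) = 0
V(a) = -3*a²
(m(197) + 28684)*(-37161 + V((5 + 4*(1*(z(-3) + 0)))²)) = (0 + 28684)*(-37161 - 3*(5 + 4*(1*(6 + 0)))⁴) = 28684*(-37161 - 3*(5 + 4*(1*6))⁴) = 28684*(-37161 - 3*(5 + 4*6)⁴) = 28684*(-37161 - 3*(5 + 24)⁴) = 28684*(-37161 - 3*(29²)²) = 28684*(-37161 - 3*841²) = 28684*(-37161 - 3*707281) = 28684*(-37161 - 2121843) = 28684*(-2159004) = -61928870736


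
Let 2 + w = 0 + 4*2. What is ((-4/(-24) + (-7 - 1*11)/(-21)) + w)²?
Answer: 87025/1764 ≈ 49.334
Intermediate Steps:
w = 6 (w = -2 + (0 + 4*2) = -2 + (0 + 8) = -2 + 8 = 6)
((-4/(-24) + (-7 - 1*11)/(-21)) + w)² = ((-4/(-24) + (-7 - 1*11)/(-21)) + 6)² = ((-4*(-1/24) + (-7 - 11)*(-1/21)) + 6)² = ((⅙ - 18*(-1/21)) + 6)² = ((⅙ + 6/7) + 6)² = (43/42 + 6)² = (295/42)² = 87025/1764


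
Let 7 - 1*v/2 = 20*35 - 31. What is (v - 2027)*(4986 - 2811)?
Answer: -7288425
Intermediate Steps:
v = -1324 (v = 14 - 2*(20*35 - 31) = 14 - 2*(700 - 31) = 14 - 2*669 = 14 - 1338 = -1324)
(v - 2027)*(4986 - 2811) = (-1324 - 2027)*(4986 - 2811) = -3351*2175 = -7288425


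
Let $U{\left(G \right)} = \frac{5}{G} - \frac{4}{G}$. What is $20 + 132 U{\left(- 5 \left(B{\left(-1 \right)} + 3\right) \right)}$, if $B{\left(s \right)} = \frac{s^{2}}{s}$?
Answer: $\frac{34}{5} \approx 6.8$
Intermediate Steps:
$B{\left(s \right)} = s$
$U{\left(G \right)} = \frac{1}{G}$
$20 + 132 U{\left(- 5 \left(B{\left(-1 \right)} + 3\right) \right)} = 20 + \frac{132}{\left(-5\right) \left(-1 + 3\right)} = 20 + \frac{132}{\left(-5\right) 2} = 20 + \frac{132}{-10} = 20 + 132 \left(- \frac{1}{10}\right) = 20 - \frac{66}{5} = \frac{34}{5}$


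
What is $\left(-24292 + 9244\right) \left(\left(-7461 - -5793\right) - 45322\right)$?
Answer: $707105520$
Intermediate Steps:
$\left(-24292 + 9244\right) \left(\left(-7461 - -5793\right) - 45322\right) = - 15048 \left(\left(-7461 + 5793\right) - 45322\right) = - 15048 \left(-1668 - 45322\right) = \left(-15048\right) \left(-46990\right) = 707105520$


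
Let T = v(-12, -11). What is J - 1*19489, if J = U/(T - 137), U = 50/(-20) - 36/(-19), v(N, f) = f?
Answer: -109606113/5624 ≈ -19489.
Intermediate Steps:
T = -11
U = -23/38 (U = 50*(-1/20) - 36*(-1/19) = -5/2 + 36/19 = -23/38 ≈ -0.60526)
J = 23/5624 (J = -23/(38*(-11 - 137)) = -23/38/(-148) = -23/38*(-1/148) = 23/5624 ≈ 0.0040896)
J - 1*19489 = 23/5624 - 1*19489 = 23/5624 - 19489 = -109606113/5624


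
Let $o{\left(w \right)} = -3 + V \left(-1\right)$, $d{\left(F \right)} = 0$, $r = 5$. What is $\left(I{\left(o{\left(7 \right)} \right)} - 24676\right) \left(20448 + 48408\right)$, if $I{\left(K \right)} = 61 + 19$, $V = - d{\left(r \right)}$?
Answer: $-1693582176$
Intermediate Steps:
$V = 0$ ($V = \left(-1\right) 0 = 0$)
$o{\left(w \right)} = -3$ ($o{\left(w \right)} = -3 + 0 \left(-1\right) = -3 + 0 = -3$)
$I{\left(K \right)} = 80$
$\left(I{\left(o{\left(7 \right)} \right)} - 24676\right) \left(20448 + 48408\right) = \left(80 - 24676\right) \left(20448 + 48408\right) = \left(-24596\right) 68856 = -1693582176$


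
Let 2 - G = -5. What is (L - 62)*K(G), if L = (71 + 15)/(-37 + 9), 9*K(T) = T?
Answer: -911/18 ≈ -50.611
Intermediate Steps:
G = 7 (G = 2 - 1*(-5) = 2 + 5 = 7)
K(T) = T/9
L = -43/14 (L = 86/(-28) = 86*(-1/28) = -43/14 ≈ -3.0714)
(L - 62)*K(G) = (-43/14 - 62)*((⅑)*7) = -911/14*7/9 = -911/18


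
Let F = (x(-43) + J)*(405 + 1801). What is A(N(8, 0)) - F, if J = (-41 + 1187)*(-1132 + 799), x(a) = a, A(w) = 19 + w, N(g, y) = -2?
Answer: 841944183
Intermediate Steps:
J = -381618 (J = 1146*(-333) = -381618)
F = -841944166 (F = (-43 - 381618)*(405 + 1801) = -381661*2206 = -841944166)
A(N(8, 0)) - F = (19 - 2) - 1*(-841944166) = 17 + 841944166 = 841944183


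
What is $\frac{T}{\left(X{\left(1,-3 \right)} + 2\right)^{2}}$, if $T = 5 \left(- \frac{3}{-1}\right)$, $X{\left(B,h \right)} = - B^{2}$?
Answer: $15$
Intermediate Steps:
$T = 15$ ($T = 5 \left(\left(-3\right) \left(-1\right)\right) = 5 \cdot 3 = 15$)
$\frac{T}{\left(X{\left(1,-3 \right)} + 2\right)^{2}} = \frac{15}{\left(- 1^{2} + 2\right)^{2}} = \frac{15}{\left(\left(-1\right) 1 + 2\right)^{2}} = \frac{15}{\left(-1 + 2\right)^{2}} = \frac{15}{1^{2}} = \frac{15}{1} = 15 \cdot 1 = 15$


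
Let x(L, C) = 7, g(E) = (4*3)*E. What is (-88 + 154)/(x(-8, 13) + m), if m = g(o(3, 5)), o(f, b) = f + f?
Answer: 66/79 ≈ 0.83544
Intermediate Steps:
o(f, b) = 2*f
g(E) = 12*E
m = 72 (m = 12*(2*3) = 12*6 = 72)
(-88 + 154)/(x(-8, 13) + m) = (-88 + 154)/(7 + 72) = 66/79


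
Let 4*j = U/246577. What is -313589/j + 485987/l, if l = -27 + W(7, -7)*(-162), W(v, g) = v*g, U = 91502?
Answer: -1223395480652929/361936161 ≈ -3.3801e+6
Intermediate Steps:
W(v, g) = g*v
l = 7911 (l = -27 - 7*7*(-162) = -27 - 49*(-162) = -27 + 7938 = 7911)
j = 45751/493154 (j = (91502/246577)/4 = (91502*(1/246577))/4 = (¼)*(91502/246577) = 45751/493154 ≈ 0.092772)
-313589/j + 485987/l = -313589/45751/493154 + 485987/7911 = -313589*493154/45751 + 485987*(1/7911) = -154647669706/45751 + 485987/7911 = -1223395480652929/361936161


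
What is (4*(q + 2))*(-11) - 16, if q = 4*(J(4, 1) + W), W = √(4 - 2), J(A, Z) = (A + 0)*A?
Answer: -2920 - 176*√2 ≈ -3168.9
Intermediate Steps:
J(A, Z) = A² (J(A, Z) = A*A = A²)
W = √2 ≈ 1.4142
q = 64 + 4*√2 (q = 4*(4² + √2) = 4*(16 + √2) = 64 + 4*√2 ≈ 69.657)
(4*(q + 2))*(-11) - 16 = (4*((64 + 4*√2) + 2))*(-11) - 16 = (4*(66 + 4*√2))*(-11) - 16 = (264 + 16*√2)*(-11) - 16 = (-2904 - 176*√2) - 16 = -2920 - 176*√2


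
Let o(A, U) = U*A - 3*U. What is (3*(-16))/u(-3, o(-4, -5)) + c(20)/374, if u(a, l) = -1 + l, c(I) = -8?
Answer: -268/187 ≈ -1.4332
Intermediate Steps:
o(A, U) = -3*U + A*U (o(A, U) = A*U - 3*U = -3*U + A*U)
(3*(-16))/u(-3, o(-4, -5)) + c(20)/374 = (3*(-16))/(-1 - 5*(-3 - 4)) - 8/374 = -48/(-1 - 5*(-7)) - 8*1/374 = -48/(-1 + 35) - 4/187 = -48/34 - 4/187 = -48*1/34 - 4/187 = -24/17 - 4/187 = -268/187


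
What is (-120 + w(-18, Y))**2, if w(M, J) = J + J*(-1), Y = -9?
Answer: 14400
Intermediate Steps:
w(M, J) = 0 (w(M, J) = J - J = 0)
(-120 + w(-18, Y))**2 = (-120 + 0)**2 = (-120)**2 = 14400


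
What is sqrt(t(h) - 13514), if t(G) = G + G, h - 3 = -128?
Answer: 2*I*sqrt(3441) ≈ 117.32*I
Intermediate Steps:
h = -125 (h = 3 - 128 = -125)
t(G) = 2*G
sqrt(t(h) - 13514) = sqrt(2*(-125) - 13514) = sqrt(-250 - 13514) = sqrt(-13764) = 2*I*sqrt(3441)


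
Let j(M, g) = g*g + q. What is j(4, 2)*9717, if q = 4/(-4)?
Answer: 29151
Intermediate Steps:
q = -1 (q = 4*(-1/4) = -1)
j(M, g) = -1 + g**2 (j(M, g) = g*g - 1 = g**2 - 1 = -1 + g**2)
j(4, 2)*9717 = (-1 + 2**2)*9717 = (-1 + 4)*9717 = 3*9717 = 29151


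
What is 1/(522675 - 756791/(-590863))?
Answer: 84409/44118582188 ≈ 1.9132e-6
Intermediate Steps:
1/(522675 - 756791/(-590863)) = 1/(522675 - 756791*(-1/590863)) = 1/(522675 + 108113/84409) = 1/(44118582188/84409) = 84409/44118582188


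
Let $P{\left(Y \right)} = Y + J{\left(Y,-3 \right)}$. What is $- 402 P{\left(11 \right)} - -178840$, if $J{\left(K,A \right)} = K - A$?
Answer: $168790$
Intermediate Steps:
$P{\left(Y \right)} = 3 + 2 Y$ ($P{\left(Y \right)} = Y + \left(Y - -3\right) = Y + \left(Y + 3\right) = Y + \left(3 + Y\right) = 3 + 2 Y$)
$- 402 P{\left(11 \right)} - -178840 = - 402 \left(3 + 2 \cdot 11\right) - -178840 = - 402 \left(3 + 22\right) + 178840 = \left(-402\right) 25 + 178840 = -10050 + 178840 = 168790$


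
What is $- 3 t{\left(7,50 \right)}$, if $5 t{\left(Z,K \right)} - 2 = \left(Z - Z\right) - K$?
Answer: $\frac{144}{5} \approx 28.8$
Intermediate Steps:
$t{\left(Z,K \right)} = \frac{2}{5} - \frac{K}{5}$ ($t{\left(Z,K \right)} = \frac{2}{5} + \frac{\left(Z - Z\right) - K}{5} = \frac{2}{5} + \frac{0 - K}{5} = \frac{2}{5} + \frac{\left(-1\right) K}{5} = \frac{2}{5} - \frac{K}{5}$)
$- 3 t{\left(7,50 \right)} = - 3 \left(\frac{2}{5} - 10\right) = \left(-3\right) \left(- \frac{48}{5}\right) = \frac{144}{5}$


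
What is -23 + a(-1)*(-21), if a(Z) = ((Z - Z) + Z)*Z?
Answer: -44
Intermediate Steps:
a(Z) = Z² (a(Z) = (0 + Z)*Z = Z*Z = Z²)
-23 + a(-1)*(-21) = -23 + (-1)²*(-21) = -23 + 1*(-21) = -23 - 21 = -44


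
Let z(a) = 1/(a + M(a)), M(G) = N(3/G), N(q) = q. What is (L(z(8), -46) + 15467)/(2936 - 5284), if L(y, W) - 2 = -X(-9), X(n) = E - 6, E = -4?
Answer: -15479/2348 ≈ -6.5924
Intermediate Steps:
M(G) = 3/G
z(a) = 1/(a + 3/a)
X(n) = -10 (X(n) = -4 - 6 = -10)
L(y, W) = 12 (L(y, W) = 2 - 1*(-10) = 2 + 10 = 12)
(L(z(8), -46) + 15467)/(2936 - 5284) = (12 + 15467)/(2936 - 5284) = 15479/(-2348) = 15479*(-1/2348) = -15479/2348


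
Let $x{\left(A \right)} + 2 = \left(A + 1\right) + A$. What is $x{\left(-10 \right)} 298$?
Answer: $-6258$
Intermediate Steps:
$x{\left(A \right)} = -1 + 2 A$ ($x{\left(A \right)} = -2 + \left(\left(A + 1\right) + A\right) = -2 + \left(\left(1 + A\right) + A\right) = -2 + \left(1 + 2 A\right) = -1 + 2 A$)
$x{\left(-10 \right)} 298 = \left(-1 + 2 \left(-10\right)\right) 298 = \left(-1 - 20\right) 298 = \left(-21\right) 298 = -6258$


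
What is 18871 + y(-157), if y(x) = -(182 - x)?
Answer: 18532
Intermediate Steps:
y(x) = -182 + x
18871 + y(-157) = 18871 + (-182 - 157) = 18871 - 339 = 18532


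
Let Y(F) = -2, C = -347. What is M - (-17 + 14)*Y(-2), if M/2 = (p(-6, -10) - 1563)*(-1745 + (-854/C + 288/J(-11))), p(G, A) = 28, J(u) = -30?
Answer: 1866533972/347 ≈ 5.3791e+6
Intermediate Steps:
M = 1866536054/347 (M = 2*((28 - 1563)*(-1745 + (-854/(-347) + 288/(-30)))) = 2*(-1535*(-1745 + (-854*(-1/347) + 288*(-1/30)))) = 2*(-1535*(-1745 + (854/347 - 48/5))) = 2*(-1535*(-1745 - 12386/1735)) = 2*(-1535*(-3039961/1735)) = 2*(933268027/347) = 1866536054/347 ≈ 5.3791e+6)
M - (-17 + 14)*Y(-2) = 1866536054/347 - (-17 + 14)*(-2) = 1866536054/347 - (-3)*(-2) = 1866536054/347 - 1*6 = 1866536054/347 - 6 = 1866533972/347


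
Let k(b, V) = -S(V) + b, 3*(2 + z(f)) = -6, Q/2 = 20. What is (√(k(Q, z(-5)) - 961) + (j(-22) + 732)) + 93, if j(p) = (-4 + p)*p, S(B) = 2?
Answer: 1397 + I*√923 ≈ 1397.0 + 30.381*I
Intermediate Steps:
Q = 40 (Q = 2*20 = 40)
j(p) = p*(-4 + p)
z(f) = -4 (z(f) = -2 + (⅓)*(-6) = -2 - 2 = -4)
k(b, V) = -2 + b (k(b, V) = -1*2 + b = -2 + b)
(√(k(Q, z(-5)) - 961) + (j(-22) + 732)) + 93 = (√((-2 + 40) - 961) + (-22*(-4 - 22) + 732)) + 93 = (√(38 - 961) + (-22*(-26) + 732)) + 93 = (√(-923) + (572 + 732)) + 93 = (I*√923 + 1304) + 93 = (1304 + I*√923) + 93 = 1397 + I*√923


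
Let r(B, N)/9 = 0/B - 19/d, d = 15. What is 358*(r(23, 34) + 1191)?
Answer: 2111484/5 ≈ 4.2230e+5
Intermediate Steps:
r(B, N) = -57/5 (r(B, N) = 9*(0/B - 19/15) = 9*(0 - 19*1/15) = 9*(0 - 19/15) = 9*(-19/15) = -57/5)
358*(r(23, 34) + 1191) = 358*(-57/5 + 1191) = 358*(5898/5) = 2111484/5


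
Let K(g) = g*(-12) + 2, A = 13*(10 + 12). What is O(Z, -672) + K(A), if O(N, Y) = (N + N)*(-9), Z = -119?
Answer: -1288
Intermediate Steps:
O(N, Y) = -18*N (O(N, Y) = (2*N)*(-9) = -18*N)
A = 286 (A = 13*22 = 286)
K(g) = 2 - 12*g (K(g) = -12*g + 2 = 2 - 12*g)
O(Z, -672) + K(A) = -18*(-119) + (2 - 12*286) = 2142 + (2 - 3432) = 2142 - 3430 = -1288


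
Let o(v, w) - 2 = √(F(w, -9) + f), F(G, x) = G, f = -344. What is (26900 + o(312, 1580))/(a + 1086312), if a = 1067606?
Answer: 13451/1076959 + √309/1076959 ≈ 0.012506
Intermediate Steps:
o(v, w) = 2 + √(-344 + w) (o(v, w) = 2 + √(w - 344) = 2 + √(-344 + w))
(26900 + o(312, 1580))/(a + 1086312) = (26900 + (2 + √(-344 + 1580)))/(1067606 + 1086312) = (26900 + (2 + √1236))/2153918 = (26900 + (2 + 2*√309))*(1/2153918) = (26902 + 2*√309)*(1/2153918) = 13451/1076959 + √309/1076959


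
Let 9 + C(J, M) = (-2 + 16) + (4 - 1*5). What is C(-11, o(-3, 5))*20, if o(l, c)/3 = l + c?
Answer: 80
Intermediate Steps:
o(l, c) = 3*c + 3*l (o(l, c) = 3*(l + c) = 3*(c + l) = 3*c + 3*l)
C(J, M) = 4 (C(J, M) = -9 + ((-2 + 16) + (4 - 1*5)) = -9 + (14 + (4 - 5)) = -9 + (14 - 1) = -9 + 13 = 4)
C(-11, o(-3, 5))*20 = 4*20 = 80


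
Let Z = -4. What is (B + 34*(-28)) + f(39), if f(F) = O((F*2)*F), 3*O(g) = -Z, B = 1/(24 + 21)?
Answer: -42779/45 ≈ -950.64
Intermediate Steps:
B = 1/45 ≈ 0.022222
O(g) = 4/3 (O(g) = (-1*(-4))/3 = (⅓)*4 = 4/3)
f(F) = 4/3
(B + 34*(-28)) + f(39) = (1/45 + 34*(-28)) + 4/3 = (1/45 - 952) + 4/3 = -42839/45 + 4/3 = -42779/45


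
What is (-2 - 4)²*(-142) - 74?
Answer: -5186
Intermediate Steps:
(-2 - 4)²*(-142) - 74 = (-6)²*(-142) - 74 = 36*(-142) - 74 = -5112 - 74 = -5186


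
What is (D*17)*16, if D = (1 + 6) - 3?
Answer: 1088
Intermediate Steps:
D = 4 (D = 7 - 3 = 4)
(D*17)*16 = (4*17)*16 = 68*16 = 1088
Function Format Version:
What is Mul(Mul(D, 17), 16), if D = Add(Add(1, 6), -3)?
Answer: 1088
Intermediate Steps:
D = 4 (D = Add(7, -3) = 4)
Mul(Mul(D, 17), 16) = Mul(Mul(4, 17), 16) = Mul(68, 16) = 1088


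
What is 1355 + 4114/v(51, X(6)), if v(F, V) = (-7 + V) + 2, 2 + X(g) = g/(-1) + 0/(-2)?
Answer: 13501/13 ≈ 1038.5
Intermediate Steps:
X(g) = -2 - g (X(g) = -2 + (g/(-1) + 0/(-2)) = -2 + (g*(-1) + 0*(-½)) = -2 + (-g + 0) = -2 - g)
v(F, V) = -5 + V
1355 + 4114/v(51, X(6)) = 1355 + 4114/(-5 + (-2 - 1*6)) = 1355 + 4114/(-5 + (-2 - 6)) = 1355 + 4114/(-5 - 8) = 1355 + 4114/(-13) = 1355 + 4114*(-1/13) = 1355 - 4114/13 = 13501/13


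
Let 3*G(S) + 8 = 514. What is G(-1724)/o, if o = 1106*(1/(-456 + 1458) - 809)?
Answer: -84502/448271201 ≈ -0.00018851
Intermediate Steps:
G(S) = 506/3 (G(S) = -8/3 + (⅓)*514 = -8/3 + 514/3 = 506/3)
o = -448271201/501 (o = 1106*(1/1002 - 809) = 1106*(-810617/1002) = -448271201/501 ≈ -8.9475e+5)
G(-1724)/o = 506/(3*(-448271201/501)) = (506/3)*(-501/448271201) = -84502/448271201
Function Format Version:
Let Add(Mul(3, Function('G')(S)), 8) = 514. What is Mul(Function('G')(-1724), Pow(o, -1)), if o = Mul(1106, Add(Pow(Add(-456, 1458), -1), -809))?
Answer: Rational(-84502, 448271201) ≈ -0.00018851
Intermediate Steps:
Function('G')(S) = Rational(506, 3) (Function('G')(S) = Add(Rational(-8, 3), Mul(Rational(1, 3), 514)) = Add(Rational(-8, 3), Rational(514, 3)) = Rational(506, 3))
o = Rational(-448271201, 501) (o = Mul(1106, Add(Pow(1002, -1), -809)) = Mul(1106, Add(Rational(1, 1002), -809)) = Mul(1106, Rational(-810617, 1002)) = Rational(-448271201, 501) ≈ -8.9475e+5)
Mul(Function('G')(-1724), Pow(o, -1)) = Mul(Rational(506, 3), Pow(Rational(-448271201, 501), -1)) = Mul(Rational(506, 3), Rational(-501, 448271201)) = Rational(-84502, 448271201)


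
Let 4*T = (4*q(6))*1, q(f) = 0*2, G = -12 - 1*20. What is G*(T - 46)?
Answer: 1472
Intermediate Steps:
G = -32 (G = -12 - 20 = -32)
q(f) = 0
T = 0 (T = ((4*0)*1)/4 = (0*1)/4 = (¼)*0 = 0)
G*(T - 46) = -32*(0 - 46) = -32*(-46) = 1472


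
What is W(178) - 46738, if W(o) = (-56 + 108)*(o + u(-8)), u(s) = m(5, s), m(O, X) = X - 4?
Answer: -38106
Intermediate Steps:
m(O, X) = -4 + X
u(s) = -4 + s
W(o) = -624 + 52*o (W(o) = (-56 + 108)*(o + (-4 - 8)) = 52*(o - 12) = 52*(-12 + o) = -624 + 52*o)
W(178) - 46738 = (-624 + 52*178) - 46738 = (-624 + 9256) - 46738 = 8632 - 46738 = -38106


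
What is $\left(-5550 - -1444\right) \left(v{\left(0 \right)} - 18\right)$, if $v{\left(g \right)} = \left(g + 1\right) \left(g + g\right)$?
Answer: $73908$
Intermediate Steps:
$v{\left(g \right)} = 2 g \left(1 + g\right)$ ($v{\left(g \right)} = \left(1 + g\right) 2 g = 2 g \left(1 + g\right)$)
$\left(-5550 - -1444\right) \left(v{\left(0 \right)} - 18\right) = \left(-5550 - -1444\right) \left(2 \cdot 0 \left(1 + 0\right) - 18\right) = \left(-5550 + 1444\right) \left(2 \cdot 0 \cdot 1 - 18\right) = - 4106 \left(0 - 18\right) = \left(-4106\right) \left(-18\right) = 73908$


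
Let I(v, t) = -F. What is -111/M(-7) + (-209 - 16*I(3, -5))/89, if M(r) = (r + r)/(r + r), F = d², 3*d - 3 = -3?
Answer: -10088/89 ≈ -113.35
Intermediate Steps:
d = 0 (d = 1 + (⅓)*(-3) = 1 - 1 = 0)
F = 0 (F = 0² = 0)
I(v, t) = 0 (I(v, t) = -1*0 = 0)
M(r) = 1 (M(r) = (2*r)/((2*r)) = (2*r)*(1/(2*r)) = 1)
-111/M(-7) + (-209 - 16*I(3, -5))/89 = -111/1 + (-209 - 16*0)/89 = -111*1 + (-209 - 1*0)*(1/89) = -111 + (-209 + 0)*(1/89) = -111 - 209*1/89 = -111 - 209/89 = -10088/89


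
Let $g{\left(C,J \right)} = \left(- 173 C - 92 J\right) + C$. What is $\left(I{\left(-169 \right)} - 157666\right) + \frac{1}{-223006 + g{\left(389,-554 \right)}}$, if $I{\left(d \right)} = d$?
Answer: $- \frac{37714041911}{238946} \approx -1.5784 \cdot 10^{5}$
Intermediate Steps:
$g{\left(C,J \right)} = - 172 C - 92 J$
$\left(I{\left(-169 \right)} - 157666\right) + \frac{1}{-223006 + g{\left(389,-554 \right)}} = \left(-169 - 157666\right) + \frac{1}{-223006 - 15940} = -157835 + \frac{1}{-223006 + \left(-66908 + 50968\right)} = -157835 + \frac{1}{-223006 - 15940} = -157835 + \frac{1}{-238946} = -157835 - \frac{1}{238946} = - \frac{37714041911}{238946}$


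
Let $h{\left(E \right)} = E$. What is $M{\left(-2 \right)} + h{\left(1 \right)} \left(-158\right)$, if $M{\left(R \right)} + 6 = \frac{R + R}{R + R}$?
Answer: $-163$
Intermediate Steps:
$M{\left(R \right)} = -5$ ($M{\left(R \right)} = -6 + \frac{R + R}{R + R} = -6 + \frac{2 R}{2 R} = -6 + 2 R \frac{1}{2 R} = -6 + 1 = -5$)
$M{\left(-2 \right)} + h{\left(1 \right)} \left(-158\right) = -5 + 1 \left(-158\right) = -5 - 158 = -163$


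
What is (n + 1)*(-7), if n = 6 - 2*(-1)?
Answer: -63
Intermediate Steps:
n = 8 (n = 6 + 2 = 8)
(n + 1)*(-7) = (8 + 1)*(-7) = 9*(-7) = -63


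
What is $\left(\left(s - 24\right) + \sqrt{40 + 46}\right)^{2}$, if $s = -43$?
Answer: $\left(67 - \sqrt{86}\right)^{2} \approx 3332.3$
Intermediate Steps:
$\left(\left(s - 24\right) + \sqrt{40 + 46}\right)^{2} = \left(\left(-43 - 24\right) + \sqrt{40 + 46}\right)^{2} = \left(\left(-43 - 24\right) + \sqrt{86}\right)^{2} = \left(-67 + \sqrt{86}\right)^{2}$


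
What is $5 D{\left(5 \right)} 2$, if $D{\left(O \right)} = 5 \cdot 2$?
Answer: $100$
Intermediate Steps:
$D{\left(O \right)} = 10$
$5 D{\left(5 \right)} 2 = 5 \cdot 10 \cdot 2 = 50 \cdot 2 = 100$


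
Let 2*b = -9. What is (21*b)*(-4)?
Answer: 378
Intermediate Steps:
b = -9/2 (b = (½)*(-9) = -9/2 ≈ -4.5000)
(21*b)*(-4) = (21*(-9/2))*(-4) = -189/2*(-4) = 378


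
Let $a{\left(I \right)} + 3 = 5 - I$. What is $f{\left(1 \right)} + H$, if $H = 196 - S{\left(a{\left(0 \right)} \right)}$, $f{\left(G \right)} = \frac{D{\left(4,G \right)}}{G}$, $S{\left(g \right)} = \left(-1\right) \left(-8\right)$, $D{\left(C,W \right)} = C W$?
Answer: $192$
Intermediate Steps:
$a{\left(I \right)} = 2 - I$ ($a{\left(I \right)} = -3 - \left(-5 + I\right) = 2 - I$)
$S{\left(g \right)} = 8$
$f{\left(G \right)} = 4$ ($f{\left(G \right)} = \frac{4 G}{G} = 4$)
$H = 188$ ($H = 196 - 8 = 188$)
$f{\left(1 \right)} + H = 4 + 188 = 192$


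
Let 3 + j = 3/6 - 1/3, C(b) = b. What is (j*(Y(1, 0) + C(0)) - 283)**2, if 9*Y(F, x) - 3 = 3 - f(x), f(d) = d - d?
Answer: 6574096/81 ≈ 81162.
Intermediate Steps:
j = -17/6 (j = -3 + (3/6 - 1/3) = -3 + (3*(1/6) - 1*1/3) = -3 + (1/2 - 1/3) = -3 + 1/6 = -17/6 ≈ -2.8333)
f(d) = 0
Y(F, x) = 2/3 (Y(F, x) = 1/3 + (3 - 1*0)/9 = 1/3 + (3 + 0)/9 = 1/3 + (1/9)*3 = 1/3 + 1/3 = 2/3)
(j*(Y(1, 0) + C(0)) - 283)**2 = (-17*(2/3 + 0)/6 - 283)**2 = (-17/6*2/3 - 283)**2 = (-17/9 - 283)**2 = (-2564/9)**2 = 6574096/81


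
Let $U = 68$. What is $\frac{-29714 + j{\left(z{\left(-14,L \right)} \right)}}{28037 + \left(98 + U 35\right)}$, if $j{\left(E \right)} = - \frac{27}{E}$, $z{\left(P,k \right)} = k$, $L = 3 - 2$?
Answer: $- \frac{29741}{30515} \approx -0.97464$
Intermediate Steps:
$L = 1$ ($L = 3 - 2 = 1$)
$\frac{-29714 + j{\left(z{\left(-14,L \right)} \right)}}{28037 + \left(98 + U 35\right)} = \frac{-29714 - \frac{27}{1}}{28037 + \left(98 + 68 \cdot 35\right)} = \frac{-29714 - 27}{28037 + \left(98 + 2380\right)} = \frac{-29714 - 27}{28037 + 2478} = - \frac{29741}{30515}$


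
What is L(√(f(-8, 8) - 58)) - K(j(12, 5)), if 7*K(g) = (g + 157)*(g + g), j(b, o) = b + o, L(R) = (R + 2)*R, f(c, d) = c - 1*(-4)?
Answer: -6350/7 + 2*I*√62 ≈ -907.14 + 15.748*I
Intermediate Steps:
f(c, d) = 4 + c (f(c, d) = c + 4 = 4 + c)
L(R) = R*(2 + R) (L(R) = (2 + R)*R = R*(2 + R))
K(g) = 2*g*(157 + g)/7 (K(g) = ((g + 157)*(g + g))/7 = ((157 + g)*(2*g))/7 = (2*g*(157 + g))/7 = 2*g*(157 + g)/7)
L(√(f(-8, 8) - 58)) - K(j(12, 5)) = √((4 - 8) - 58)*(2 + √((4 - 8) - 58)) - 2*(12 + 5)*(157 + (12 + 5))/7 = √(-4 - 58)*(2 + √(-4 - 58)) - 2*17*(157 + 17)/7 = √(-62)*(2 + √(-62)) - 2*17*174/7 = (I*√62)*(2 + I*√62) - 1*5916/7 = I*√62*(2 + I*√62) - 5916/7 = -5916/7 + I*√62*(2 + I*√62)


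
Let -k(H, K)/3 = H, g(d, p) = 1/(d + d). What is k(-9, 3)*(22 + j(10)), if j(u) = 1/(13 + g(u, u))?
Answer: 17286/29 ≈ 596.07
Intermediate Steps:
g(d, p) = 1/(2*d)
j(u) = 1/(13 + 1/(2*u))
k(H, K) = -3*H
k(-9, 3)*(22 + j(10)) = (-3*(-9))*(22 + 2*10/(1 + 26*10)) = 27*(22 + 2*10/(1 + 260)) = 27*(22 + 2*10/261) = 27*(22 + 2*10*(1/261)) = 27*(22 + 20/261) = 27*(5762/261) = 17286/29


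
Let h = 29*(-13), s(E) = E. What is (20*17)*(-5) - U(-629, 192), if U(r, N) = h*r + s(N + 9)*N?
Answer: -277425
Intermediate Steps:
h = -377
U(r, N) = -377*r + N*(9 + N) (U(r, N) = -377*r + (N + 9)*N = -377*r + (9 + N)*N = -377*r + N*(9 + N))
(20*17)*(-5) - U(-629, 192) = (20*17)*(-5) - (-377*(-629) + 192*(9 + 192)) = 340*(-5) - (237133 + 192*201) = -1700 - (237133 + 38592) = -1700 - 1*275725 = -1700 - 275725 = -277425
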